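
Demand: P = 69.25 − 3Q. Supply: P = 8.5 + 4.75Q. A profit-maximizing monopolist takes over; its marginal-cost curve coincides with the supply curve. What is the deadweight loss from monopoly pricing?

Competitive equilibrium: 69.25 − 3Q = 8.5 + 4.75Q → Q* = 7.8387, P* = 45.7339.
Marginal revenue: MR = 69.25 − 6Q. Set MR = MC: 69.25 − 6Q = 8.5 + 4.75Q → Q_m = 5.6512.
Price P_m = 69.25 − 3·5.6512 = 52.2964; MC(Q_m) = 8.5 + 4.75·5.6512 = 35.3432.
Competitive Q* = 7.8387, so ΔQ = 2.1875; wedge = 52.2964 − 35.3432 = 16.9532.
DWL = ½ × 2.1875 × 16.9532 = 18.54.

18.54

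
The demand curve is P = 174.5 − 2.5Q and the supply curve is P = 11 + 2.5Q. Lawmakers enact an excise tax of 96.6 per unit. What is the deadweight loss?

933.156

Competitive equilibrium: 174.5 − 2.5Q = 11 + 2.5Q → Q* = 32.7, P* = 92.75.
With the tax, the buyer price exceeds the seller price by 96.6: (174.5 − 2.5Q) − (11 + 2.5Q) = 96.6 → Q' = 13.38.
ΔQ = 32.7 − 13.38 = 19.32; the wedge equals the tax, 96.6.
The triangle = ½ × 19.32 × 96.6 = 933.156.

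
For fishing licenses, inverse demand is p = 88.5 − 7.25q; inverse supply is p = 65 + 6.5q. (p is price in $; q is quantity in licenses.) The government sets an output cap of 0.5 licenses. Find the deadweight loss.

Competitive equilibrium: 88.5 − 7.25q = 65 + 6.5q → q* = 1.7091, p* = 76.1091.
At q = 0.5: demand price = 88.5 − 7.25·0.5 = 84.875; supply price = 65 + 6.5·0.5 = 68.25.
Δq = 1.7091 − 0.5 = 1.2091; wedge = 84.875 − 68.25 = 16.625.
Welfare loss = ½ × 1.2091 × 16.625 = $10.05.

$10.05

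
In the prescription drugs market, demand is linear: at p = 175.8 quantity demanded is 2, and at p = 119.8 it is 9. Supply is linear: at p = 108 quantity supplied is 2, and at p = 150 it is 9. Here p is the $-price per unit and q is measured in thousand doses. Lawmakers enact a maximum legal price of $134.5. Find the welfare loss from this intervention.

$1.27 thousand

Demand slope = (119.8 − 175.8)/(9 − 2) = −8, so p = 191.8 − 8q.
Supply slope = (150 − 108)/(9 − 2) = 6, so p = 96 + 6q.
Competitive equilibrium: 191.8 − 8q = 96 + 6q → q* = 6.8429, p* = 137.0571.
At the ceiling p = 134.5, quantity supplied = (134.5 − 96)/6 = 6.4167.
Willingness to pay at q' = 6.4167: 191.8 − 8·6.4167 = 140.4664.
Δq = 6.8429 − 6.4167 = 0.4262; wedge = 140.4664 − 134.5 = 5.9664.
DWL = ½ × 0.4262 × 5.9664 = $1.27 thousand.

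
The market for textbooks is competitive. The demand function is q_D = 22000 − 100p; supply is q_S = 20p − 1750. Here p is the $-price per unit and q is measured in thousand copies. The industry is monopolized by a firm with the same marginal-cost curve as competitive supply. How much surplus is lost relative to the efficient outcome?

In inverse form: demand p = 220 − 0.01q, supply p = 87.5 + 0.05q.
Competitive equilibrium: 220 − 0.01q = 87.5 + 0.05q → q* = 2208.33333, p* = 197.91667.
Marginal revenue: MR = 220 − 0.02q. Set MR = MC: 220 − 0.02q = 87.5 + 0.05q → q_m = 1892.85714.
Price p_m = 220 − 0.01·1892.85714 = 201.07143; MC(q_m) = 87.5 + 0.05·1892.85714 = 182.14286.
Competitive q* = 2208.33333, so Δq = 315.47619; wedge = 201.07143 − 182.14286 = 18.92857.
Welfare loss = ½ × 315.47619 × 18.92857 = $2985.76 thousand.

$2985.76 thousand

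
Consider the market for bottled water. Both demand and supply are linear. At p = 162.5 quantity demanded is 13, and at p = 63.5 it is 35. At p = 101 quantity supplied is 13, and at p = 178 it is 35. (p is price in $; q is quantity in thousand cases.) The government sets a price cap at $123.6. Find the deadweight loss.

Demand slope = (63.5 − 162.5)/(35 − 13) = −4.5, so p = 221 − 4.5q.
Supply slope = (178 − 101)/(35 − 13) = 3.5, so p = 55.5 + 3.5q.
Competitive equilibrium: 221 − 4.5q = 55.5 + 3.5q → q* = 20.6875, p* = 127.9063.
At the ceiling p = 123.6, quantity supplied = (123.6 − 55.5)/3.5 = 19.4571.
Willingness to pay at q' = 19.4571: 221 − 4.5·19.4571 = 133.4431.
Δq = 20.6875 − 19.4571 = 1.2304; wedge = 133.4431 − 123.6 = 9.8431.
Welfare loss = ½ × 1.2304 × 9.8431 = $6.06 thousand.

$6.06 thousand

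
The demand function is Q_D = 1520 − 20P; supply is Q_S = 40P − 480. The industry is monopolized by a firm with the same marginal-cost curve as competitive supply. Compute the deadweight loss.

In inverse form: demand P = 76 − 0.05Q, supply P = 12 + 0.025Q.
Competitive equilibrium: 76 − 0.05Q = 12 + 0.025Q → Q* = 853.3333, P* = 33.3333.
Marginal revenue: MR = 76 − 0.1Q. Set MR = MC: 76 − 0.1Q = 12 + 0.025Q → Q_m = 512.
Price P_m = 76 − 0.05·512 = 50.4; MC(Q_m) = 12 + 0.025·512 = 24.8.
Competitive Q* = 853.3333, so ΔQ = 341.3333; wedge = 50.4 − 24.8 = 25.6.
DWL = ½ × 341.3333 × 25.6 = 4369.07.

4369.07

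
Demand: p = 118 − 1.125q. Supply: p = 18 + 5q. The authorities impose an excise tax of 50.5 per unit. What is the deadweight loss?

Competitive equilibrium: 118 − 1.125q = 18 + 5q → q* = 16.3265, p* = 99.6327.
With the tax, the buyer price exceeds the seller price by 50.5: (118 − 1.125q) − (18 + 5q) = 50.5 → q' = 8.0816.
Δq = 16.3265 − 8.0816 = 8.2449; the wedge equals the tax, 50.5.
Welfare loss = ½ × 8.2449 × 50.5 = 208.18.

208.18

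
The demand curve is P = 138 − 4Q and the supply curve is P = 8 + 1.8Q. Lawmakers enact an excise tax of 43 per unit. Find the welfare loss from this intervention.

Competitive equilibrium: 138 − 4Q = 8 + 1.8Q → Q* = 22.4138, P* = 48.3448.
With the tax, the buyer price exceeds the seller price by 43: (138 − 4Q) − (8 + 1.8Q) = 43 → Q' = 15.
ΔQ = 22.4138 − 15 = 7.4138; the wedge equals the tax, 43.
The triangle = ½ × 7.4138 × 43 = 159.40.

159.40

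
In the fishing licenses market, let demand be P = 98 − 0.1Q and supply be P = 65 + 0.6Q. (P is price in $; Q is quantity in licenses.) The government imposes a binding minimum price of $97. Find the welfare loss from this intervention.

$482.86

Competitive equilibrium: 98 − 0.1Q = 65 + 0.6Q → Q* = 47.1429, P* = 93.2857.
At the floor P = 97, quantity demanded = (98 − 97)/0.1 = 10.
Sellers' marginal cost at Q' = 10: 65 + 0.6·10 = 71.
ΔQ = 47.1429 − 10 = 37.1429; wedge = 97 − 71 = 26.
DWL = ½ × 37.1429 × 26 = $482.86.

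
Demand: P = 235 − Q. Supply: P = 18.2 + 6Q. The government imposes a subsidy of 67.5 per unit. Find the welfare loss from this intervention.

325.45

Competitive equilibrium: 235 − Q = 18.2 + 6Q → Q* = 30.9714, P* = 204.0286.
The subsidy lowers effective supply by 67.5: P = 6Q − 49.3.
New quantity: 235 − Q = 6Q − 49.3 → Q' = 40.6143.
Overproduction ΔQ = 40.6143 − 30.9714 = 9.6429; wedge = subsidy = 67.5.
The triangle = ½ × 9.6429 × 67.5 = 325.45.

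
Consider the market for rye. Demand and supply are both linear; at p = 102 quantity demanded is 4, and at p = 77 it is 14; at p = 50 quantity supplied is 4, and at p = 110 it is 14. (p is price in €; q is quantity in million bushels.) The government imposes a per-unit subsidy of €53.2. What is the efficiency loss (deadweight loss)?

Demand slope = (77 − 102)/(14 − 4) = −2.5, so p = 112 − 2.5q.
Supply slope = (110 − 50)/(14 − 4) = 6, so p = 26 + 6q.
Competitive equilibrium: 112 − 2.5q = 26 + 6q → q* = 10.11765, p* = 86.70588.
The subsidy lowers effective supply by 53.2: p = 6q − 27.2.
New quantity: 112 − 2.5q = 6q − 27.2 → q' = 16.37647.
Overproduction Δq = 16.37647 − 10.11765 = 6.25882; wedge = subsidy = 53.2.
The triangle = ½ × 6.25882 × 53.2 = €166.48 million.

€166.48 million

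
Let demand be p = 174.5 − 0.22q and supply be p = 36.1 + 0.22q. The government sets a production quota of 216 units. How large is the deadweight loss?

Competitive equilibrium: 174.5 − 0.22q = 36.1 + 0.22q → q* = 314.5455, p* = 105.3.
At q = 216: demand price = 174.5 − 0.22·216 = 126.98; supply price = 36.1 + 0.22·216 = 83.62.
Δq = 314.5455 − 216 = 98.5455; wedge = 126.98 − 83.62 = 43.36.
Deadweight loss = ½ × 98.5455 × 43.36 = 2136.47.

2136.47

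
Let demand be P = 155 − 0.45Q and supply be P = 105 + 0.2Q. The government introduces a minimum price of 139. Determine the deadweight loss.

556.16

Competitive equilibrium: 155 − 0.45Q = 105 + 0.2Q → Q* = 76.9231, P* = 120.3846.
At the floor P = 139, quantity demanded = (155 − 139)/0.45 = 35.5556.
Sellers' marginal cost at Q' = 35.5556: 105 + 0.2·35.5556 = 112.1111.
ΔQ = 76.9231 − 35.5556 = 41.3675; wedge = 139 − 112.1111 = 26.8889.
Deadweight loss = ½ × 41.3675 × 26.8889 = 556.16.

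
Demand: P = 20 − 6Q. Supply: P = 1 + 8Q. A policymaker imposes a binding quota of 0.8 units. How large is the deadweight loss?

Competitive equilibrium: 20 − 6Q = 1 + 8Q → Q* = 1.3571, P* = 11.8571.
At Q = 0.8: demand price = 20 − 6·0.8 = 15.2; supply price = 1 + 8·0.8 = 7.4.
ΔQ = 1.3571 − 0.8 = 0.5571; wedge = 15.2 − 7.4 = 7.8.
DWL = ½ × 0.5571 × 7.8 = 2.17.

2.17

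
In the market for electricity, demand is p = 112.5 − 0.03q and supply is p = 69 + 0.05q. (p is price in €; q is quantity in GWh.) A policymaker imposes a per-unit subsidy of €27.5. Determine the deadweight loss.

€4726.56

Competitive equilibrium: 112.5 − 0.03q = 69 + 0.05q → q* = 543.75, p* = 96.1875.
The subsidy lowers effective supply by 27.5: p = 41.5 + 0.05q.
New quantity: 112.5 − 0.03q = 41.5 + 0.05q → q' = 887.5.
Overproduction Δq = 887.5 − 543.75 = 343.75; wedge = subsidy = 27.5.
DWL = ½ × 343.75 × 27.5 = €4726.56.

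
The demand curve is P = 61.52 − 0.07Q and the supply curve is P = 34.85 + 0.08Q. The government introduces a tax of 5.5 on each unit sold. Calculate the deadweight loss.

Competitive equilibrium: 61.52 − 0.07Q = 34.85 + 0.08Q → Q* = 177.8, P* = 49.074.
With the tax, the buyer price exceeds the seller price by 5.5: (61.52 − 0.07Q) − (34.85 + 0.08Q) = 5.5 → Q' = 141.1333.
ΔQ = 177.8 − 141.1333 = 36.6667; the wedge equals the tax, 5.5.
Deadweight loss = ½ × 36.6667 × 5.5 = 100.83.

100.83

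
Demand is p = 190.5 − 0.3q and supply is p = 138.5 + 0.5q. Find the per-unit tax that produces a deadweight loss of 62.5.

Competitive equilibrium: 190.5 − 0.3q = 138.5 + 0.5q → q* = 65, p* = 171.
A tax t gives Δq = t/0.8 and wedge t, so DWL = t²/1.6.
t²/1.6 = 62.5 → t² = 100 → t = 10.

10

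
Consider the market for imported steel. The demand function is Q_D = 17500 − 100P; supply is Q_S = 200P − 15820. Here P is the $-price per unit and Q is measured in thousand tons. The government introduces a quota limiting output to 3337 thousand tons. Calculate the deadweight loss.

$70058.80 thousand

In inverse form: demand P = 175 − 0.01Q, supply P = 79.1 + 0.005Q.
Competitive equilibrium: 175 − 0.01Q = 79.1 + 0.005Q → Q* = 6393.3333, P* = 111.0667.
At Q = 3337: demand price = 175 − 0.01·3337 = 141.63; supply price = 79.1 + 0.005·3337 = 95.785.
ΔQ = 6393.3333 − 3337 = 3056.3333; wedge = 141.63 − 95.785 = 45.845.
DWL = ½ × 3056.3333 × 45.845 = $70058.80 thousand.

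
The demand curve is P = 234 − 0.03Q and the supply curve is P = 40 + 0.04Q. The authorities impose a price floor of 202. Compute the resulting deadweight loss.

101717.46

Competitive equilibrium: 234 − 0.03Q = 40 + 0.04Q → Q* = 2771.42857, P* = 150.85714.
At the floor P = 202, quantity demanded = (234 − 202)/0.03 = 1066.66667.
Sellers' marginal cost at Q' = 1066.66667: 40 + 0.04·1066.66667 = 82.66667.
ΔQ = 2771.42857 − 1066.66667 = 1704.7619; wedge = 202 − 82.66667 = 119.33333.
DWL = ½ × 1704.7619 × 119.33333 = 101717.46.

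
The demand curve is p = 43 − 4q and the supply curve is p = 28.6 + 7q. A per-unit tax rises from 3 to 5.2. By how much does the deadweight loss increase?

0.82

Competitive equilibrium: 43 − 4q = 28.6 + 7q → q* = 1.3091, p* = 37.7636.
For a per-unit tax t: Δq = t/11, so DWL = ½·t·(t/11) = t²/22.
At t = 3: DWL = 0.409. At t = 5.2: DWL = 1.229.
Increase = 1.229 − 0.409 = 0.82.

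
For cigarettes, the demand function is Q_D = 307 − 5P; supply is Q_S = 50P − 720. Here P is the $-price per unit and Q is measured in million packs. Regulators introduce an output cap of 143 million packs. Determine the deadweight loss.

In inverse form: demand P = 61.4 − 0.2Q, supply P = 14.4 + 0.02Q.
Competitive equilibrium: 61.4 − 0.2Q = 14.4 + 0.02Q → Q* = 213.6364, P* = 18.6727.
At Q = 143: demand price = 61.4 − 0.2·143 = 32.8; supply price = 14.4 + 0.02·143 = 17.26.
ΔQ = 213.6364 − 143 = 70.6364; wedge = 32.8 − 17.26 = 15.54.
Welfare loss = ½ × 70.6364 × 15.54 = $548.84 million.

$548.84 million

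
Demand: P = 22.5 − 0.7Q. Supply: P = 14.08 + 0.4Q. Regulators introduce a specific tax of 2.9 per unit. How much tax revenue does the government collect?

Competitive equilibrium: 22.5 − 0.7Q = 14.08 + 0.4Q → Q* = 7.6545, P* = 17.1418.
With the tax, the buyer price exceeds the seller price by 2.9: (22.5 − 0.7Q) − (14.08 + 0.4Q) = 2.9 → Q' = 5.0182.
Tax revenue = 2.9 × 5.0182 = 14.55.

14.55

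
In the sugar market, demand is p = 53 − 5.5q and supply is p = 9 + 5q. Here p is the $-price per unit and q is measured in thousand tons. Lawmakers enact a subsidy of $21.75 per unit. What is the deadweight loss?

Competitive equilibrium: 53 − 5.5q = 9 + 5q → q* = 4.1905, p* = 29.9524.
The subsidy lowers effective supply by 21.75: p = 5q − 12.75.
New quantity: 53 − 5.5q = 5q − 12.75 → q' = 6.2619.
Overproduction Δq = 6.2619 − 4.1905 = 2.0714; wedge = subsidy = 21.75.
DWL = ½ × 2.0714 × 21.75 = $22.53 thousand.

$22.53 thousand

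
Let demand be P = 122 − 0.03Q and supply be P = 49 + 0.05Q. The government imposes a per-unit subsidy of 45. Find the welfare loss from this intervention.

12656.25

Competitive equilibrium: 122 − 0.03Q = 49 + 0.05Q → Q* = 912.5, P* = 94.625.
The subsidy lowers effective supply by 45: P = 4 + 0.05Q.
New quantity: 122 − 0.03Q = 4 + 0.05Q → Q' = 1475.
Overproduction ΔQ = 1475 − 912.5 = 562.5; wedge = subsidy = 45.
Deadweight loss = ½ × 562.5 × 45 = 12656.25.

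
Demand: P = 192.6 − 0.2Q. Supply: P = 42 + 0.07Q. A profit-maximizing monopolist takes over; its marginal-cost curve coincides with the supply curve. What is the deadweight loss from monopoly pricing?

Competitive equilibrium: 192.6 − 0.2Q = 42 + 0.07Q → Q* = 557.7778, P* = 81.0444.
Marginal revenue: MR = 192.6 − 0.4Q. Set MR = MC: 192.6 − 0.4Q = 42 + 0.07Q → Q_m = 320.4255.
Price P_m = 192.6 − 0.2·320.4255 = 128.5149; MC(Q_m) = 42 + 0.07·320.4255 = 64.4298.
Competitive Q* = 557.7778, so ΔQ = 237.3523; wedge = 128.5149 − 64.4298 = 64.0851.
DWL = ½ × 237.3523 × 64.0851 = 7605.37.

7605.37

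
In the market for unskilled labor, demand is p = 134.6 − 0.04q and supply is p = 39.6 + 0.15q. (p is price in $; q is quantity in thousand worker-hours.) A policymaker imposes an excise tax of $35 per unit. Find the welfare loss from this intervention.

$3223.68 thousand

Competitive equilibrium: 134.6 − 0.04q = 39.6 + 0.15q → q* = 500, p* = 114.6.
With the tax, the buyer price exceeds the seller price by 35: (134.6 − 0.04q) − (39.6 + 0.15q) = 35 → q' = 315.7895.
Δq = 500 − 315.7895 = 184.2105; the wedge equals the tax, 35.
The triangle = ½ × 184.2105 × 35 = $3223.68 thousand.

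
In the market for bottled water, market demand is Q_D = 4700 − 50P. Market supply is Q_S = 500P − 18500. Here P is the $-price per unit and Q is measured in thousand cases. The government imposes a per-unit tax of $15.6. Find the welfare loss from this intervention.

In inverse form: demand P = 94 − 0.02Q, supply P = 37 + 0.002Q.
Competitive equilibrium: 94 − 0.02Q = 37 + 0.002Q → Q* = 2590.9091, P* = 42.1818.
With the tax, the buyer price exceeds the seller price by 15.6: (94 − 0.02Q) − (37 + 0.002Q) = 15.6 → Q' = 1881.8182.
ΔQ = 2590.9091 − 1881.8182 = 709.0909; the wedge equals the tax, 15.6.
Deadweight loss = ½ × 709.0909 × 15.6 = $5530.91 thousand.

$5530.91 thousand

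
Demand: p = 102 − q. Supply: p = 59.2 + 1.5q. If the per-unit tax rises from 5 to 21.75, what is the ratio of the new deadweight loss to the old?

Competitive equilibrium: 102 − q = 59.2 + 1.5q → q* = 17.12, p* = 84.88.
For a per-unit tax t: Δq = t/2.5, so DWL = ½·t·(t/2.5) = t²/5.
At t = 5: DWL = 5. At t = 21.75: DWL = 94.6125.
Ratio = (21.75/5)² = 18.9225.

18.9225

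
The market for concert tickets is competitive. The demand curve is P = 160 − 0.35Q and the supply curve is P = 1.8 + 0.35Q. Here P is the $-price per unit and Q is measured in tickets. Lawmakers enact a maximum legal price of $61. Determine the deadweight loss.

$1131.46

Competitive equilibrium: 160 − 0.35Q = 1.8 + 0.35Q → Q* = 226, P* = 80.9.
At the ceiling P = 61, quantity supplied = (61 − 1.8)/0.35 = 169.1429.
Willingness to pay at Q' = 169.1429: 160 − 0.35·169.1429 = 100.8.
ΔQ = 226 − 169.1429 = 56.8571; wedge = 100.8 − 61 = 39.8.
Welfare loss = ½ × 56.8571 × 39.8 = $1131.46.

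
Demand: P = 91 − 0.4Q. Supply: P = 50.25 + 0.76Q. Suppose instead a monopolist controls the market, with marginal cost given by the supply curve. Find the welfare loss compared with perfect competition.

Competitive equilibrium: 91 − 0.4Q = 50.25 + 0.76Q → Q* = 35.1293, P* = 76.9483.
Marginal revenue: MR = 91 − 0.8Q. Set MR = MC: 91 − 0.8Q = 50.25 + 0.76Q → Q_m = 26.1218.
Price P_m = 91 − 0.4·26.1218 = 80.5513; MC(Q_m) = 50.25 + 0.76·26.1218 = 70.1026.
Competitive Q* = 35.1293, so ΔQ = 9.0075; wedge = 80.5513 − 70.1026 = 10.4487.
The triangle = ½ × 9.0075 × 10.4487 = 47.06.

47.06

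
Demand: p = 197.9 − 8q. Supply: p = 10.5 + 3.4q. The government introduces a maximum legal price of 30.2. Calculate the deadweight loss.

645.84

Competitive equilibrium: 197.9 − 8q = 10.5 + 3.4q → q* = 16.4386, p* = 66.3912.
At the ceiling p = 30.2, quantity supplied = (30.2 − 10.5)/3.4 = 5.7941.
Willingness to pay at q' = 5.7941: 197.9 − 8·5.7941 = 151.5472.
Δq = 16.4386 − 5.7941 = 10.6445; wedge = 151.5472 − 30.2 = 121.3472.
Deadweight loss = ½ × 10.6445 × 121.3472 = 645.84.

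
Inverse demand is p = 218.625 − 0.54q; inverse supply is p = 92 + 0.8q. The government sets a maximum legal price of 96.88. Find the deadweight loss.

Competitive equilibrium: 218.625 − 0.54q = 92 + 0.8q → q* = 94.49627, p* = 167.59701.
At the ceiling p = 96.88, quantity supplied = (96.88 − 92)/0.8 = 6.1.
Willingness to pay at q' = 6.1: 218.625 − 0.54·6.1 = 215.331.
Δq = 94.49627 − 6.1 = 88.39627; wedge = 215.331 − 96.88 = 118.451.
Deadweight loss = ½ × 88.39627 × 118.451 = 5235.31.

5235.31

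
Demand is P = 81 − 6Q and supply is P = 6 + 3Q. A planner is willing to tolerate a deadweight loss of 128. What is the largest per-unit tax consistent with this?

Competitive equilibrium: 81 − 6Q = 6 + 3Q → Q* = 8.3333, P* = 31.
A tax t gives ΔQ = t/9 and wedge t, so DWL = t²/18.
t²/18 = 128 → t² = 2304 → t = 48.

48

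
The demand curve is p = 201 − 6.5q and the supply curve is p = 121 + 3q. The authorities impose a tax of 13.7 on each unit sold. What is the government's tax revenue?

Competitive equilibrium: 201 − 6.5q = 121 + 3q → q* = 8.4211, p* = 146.2632.
With the tax, the buyer price exceeds the seller price by 13.7: (201 − 6.5q) − (121 + 3q) = 13.7 → q' = 6.9789.
Tax revenue = 13.7 × 6.9789 = 95.61.

95.61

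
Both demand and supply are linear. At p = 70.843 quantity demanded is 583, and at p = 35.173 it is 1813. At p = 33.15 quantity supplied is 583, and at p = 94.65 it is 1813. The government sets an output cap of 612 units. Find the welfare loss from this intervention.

7932.29

Demand slope = (35.173 − 70.843)/(1813 − 583) = −0.029, so p = 87.75 − 0.029q.
Supply slope = (94.65 − 33.15)/(1813 − 583) = 0.05, so p = 4 + 0.05q.
Competitive equilibrium: 87.75 − 0.029q = 4 + 0.05q → q* = 1060.1266, p* = 57.0063.
At q = 612: demand price = 87.75 − 0.029·612 = 70.002; supply price = 4 + 0.05·612 = 34.6.
Δq = 1060.1266 − 612 = 448.1266; wedge = 70.002 − 34.6 = 35.402.
DWL = ½ × 448.1266 × 35.402 = 7932.29.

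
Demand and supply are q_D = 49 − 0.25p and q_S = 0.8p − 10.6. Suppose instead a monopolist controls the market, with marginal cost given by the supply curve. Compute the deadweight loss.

594.79

In inverse form: demand p = 196 − 4q, supply p = 13.25 + 1.25q.
Competitive equilibrium: 196 − 4q = 13.25 + 1.25q → q* = 34.80952, p* = 56.7619.
Marginal revenue: MR = 196 − 8q. Set MR = MC: 196 − 8q = 13.25 + 1.25q → q_m = 19.75676.
Price p_m = 196 − 4·19.75676 = 116.97296; MC(q_m) = 13.25 + 1.25·19.75676 = 37.94595.
Competitive q* = 34.80952, so Δq = 15.05276; wedge = 116.97296 − 37.94595 = 79.02701.
The triangle = ½ × 15.05276 × 79.02701 = 594.79.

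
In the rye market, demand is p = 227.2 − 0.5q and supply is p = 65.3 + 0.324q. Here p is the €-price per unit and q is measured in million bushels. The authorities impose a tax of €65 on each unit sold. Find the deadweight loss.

€2563.71 million

Competitive equilibrium: 227.2 − 0.5q = 65.3 + 0.324q → q* = 196.4806, p* = 128.9597.
With the tax, the buyer price exceeds the seller price by 65: (227.2 − 0.5q) − (65.3 + 0.324q) = 65 → q' = 117.5971.
Δq = 196.4806 − 117.5971 = 78.8835; the wedge equals the tax, 65.
Welfare loss = ½ × 78.8835 × 65 = €2563.71 million.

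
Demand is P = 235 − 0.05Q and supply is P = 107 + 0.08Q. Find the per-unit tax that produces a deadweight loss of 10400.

Competitive equilibrium: 235 − 0.05Q = 107 + 0.08Q → Q* = 984.6154, P* = 185.7692.
A tax t gives ΔQ = t/0.13 and wedge t, so DWL = t²/0.26.
t²/0.26 = 10400 → t² = 2704 → t = 52.

52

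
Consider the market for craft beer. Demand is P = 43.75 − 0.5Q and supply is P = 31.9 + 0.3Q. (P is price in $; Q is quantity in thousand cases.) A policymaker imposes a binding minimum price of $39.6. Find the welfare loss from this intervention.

Competitive equilibrium: 43.75 − 0.5Q = 31.9 + 0.3Q → Q* = 14.8125, P* = 36.3438.
At the floor P = 39.6, quantity demanded = (43.75 − 39.6)/0.5 = 8.3.
Sellers' marginal cost at Q' = 8.3: 31.9 + 0.3·8.3 = 34.39.
ΔQ = 14.8125 − 8.3 = 6.5125; wedge = 39.6 − 34.39 = 5.21.
DWL = ½ × 6.5125 × 5.21 = $16.97 thousand.

$16.97 thousand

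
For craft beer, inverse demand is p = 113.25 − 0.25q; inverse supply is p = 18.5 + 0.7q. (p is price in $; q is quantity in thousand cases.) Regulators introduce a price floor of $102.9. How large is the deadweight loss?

Competitive equilibrium: 113.25 − 0.25q = 18.5 + 0.7q → q* = 99.7368, p* = 88.3158.
At the floor p = 102.9, quantity demanded = (113.25 − 102.9)/0.25 = 41.4.
Sellers' marginal cost at q' = 41.4: 18.5 + 0.7·41.4 = 47.48.
Δq = 99.7368 − 41.4 = 58.3368; wedge = 102.9 − 47.48 = 55.42.
Welfare loss = ½ × 58.3368 × 55.42 = $1616.51 thousand.

$1616.51 thousand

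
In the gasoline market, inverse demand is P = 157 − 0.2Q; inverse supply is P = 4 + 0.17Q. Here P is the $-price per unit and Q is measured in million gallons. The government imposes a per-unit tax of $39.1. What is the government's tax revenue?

$12036.46 million

Competitive equilibrium: 157 − 0.2Q = 4 + 0.17Q → Q* = 413.5135, P* = 74.2973.
With the tax, the buyer price exceeds the seller price by 39.1: (157 − 0.2Q) − (4 + 0.17Q) = 39.1 → Q' = 307.8378.
Tax revenue = 39.1 × 307.8378 = $12036.46 million.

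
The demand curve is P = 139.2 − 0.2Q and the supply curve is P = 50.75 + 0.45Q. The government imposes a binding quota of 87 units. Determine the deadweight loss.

Competitive equilibrium: 139.2 − 0.2Q = 50.75 + 0.45Q → Q* = 136.0769, P* = 111.9846.
At Q = 87: demand price = 139.2 − 0.2·87 = 121.8; supply price = 50.75 + 0.45·87 = 89.9.
ΔQ = 136.0769 − 87 = 49.0769; wedge = 121.8 − 89.9 = 31.9.
The triangle = ½ × 49.0769 × 31.9 = 782.78.

782.78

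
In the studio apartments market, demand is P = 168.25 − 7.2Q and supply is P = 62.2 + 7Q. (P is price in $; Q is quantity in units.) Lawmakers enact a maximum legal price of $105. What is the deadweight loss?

Competitive equilibrium: 168.25 − 7.2Q = 62.2 + 7Q → Q* = 7.4683, P* = 114.4782.
At the ceiling P = 105, quantity supplied = (105 − 62.2)/7 = 6.1143.
Willingness to pay at Q' = 6.1143: 168.25 − 7.2·6.1143 = 124.227.
ΔQ = 7.4683 − 6.1143 = 1.354; wedge = 124.227 − 105 = 19.227.
The triangle = ½ × 1.354 × 19.227 = $13.02.

$13.02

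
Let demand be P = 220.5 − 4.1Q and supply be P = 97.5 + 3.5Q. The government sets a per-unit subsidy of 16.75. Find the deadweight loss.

18.46

Competitive equilibrium: 220.5 − 4.1Q = 97.5 + 3.5Q → Q* = 16.1842, P* = 154.1447.
The subsidy lowers effective supply by 16.75: P = 80.75 + 3.5Q.
New quantity: 220.5 − 4.1Q = 80.75 + 3.5Q → Q' = 18.3882.
Overproduction ΔQ = 18.3882 − 16.1842 = 2.204; wedge = subsidy = 16.75.
Deadweight loss = ½ × 2.204 × 16.75 = 18.46.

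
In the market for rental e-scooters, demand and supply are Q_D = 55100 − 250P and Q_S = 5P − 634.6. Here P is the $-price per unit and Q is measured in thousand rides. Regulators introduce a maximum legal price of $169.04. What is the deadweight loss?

$6254.97 thousand

In inverse form: demand P = 220.4 − 0.004Q, supply P = 126.92 + 0.2Q.
Competitive equilibrium: 220.4 − 0.004Q = 126.92 + 0.2Q → Q* = 458.2353, P* = 218.5671.
At the ceiling P = 169.04, quantity supplied = (169.04 − 126.92)/0.2 = 210.6.
Willingness to pay at Q' = 210.6: 220.4 − 0.004·210.6 = 219.5576.
ΔQ = 458.2353 − 210.6 = 247.6353; wedge = 219.5576 − 169.04 = 50.5176.
Deadweight loss = ½ × 247.6353 × 50.5176 = $6254.97 thousand.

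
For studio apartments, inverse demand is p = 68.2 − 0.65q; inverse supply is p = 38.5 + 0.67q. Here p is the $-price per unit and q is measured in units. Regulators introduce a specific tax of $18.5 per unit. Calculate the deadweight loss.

$129.64

Competitive equilibrium: 68.2 − 0.65q = 38.5 + 0.67q → q* = 22.5, p* = 53.575.
With the tax, the buyer price exceeds the seller price by 18.5: (68.2 − 0.65q) − (38.5 + 0.67q) = 18.5 → q' = 8.4848.
Δq = 22.5 − 8.4848 = 14.0152; the wedge equals the tax, 18.5.
The triangle = ½ × 14.0152 × 18.5 = $129.64.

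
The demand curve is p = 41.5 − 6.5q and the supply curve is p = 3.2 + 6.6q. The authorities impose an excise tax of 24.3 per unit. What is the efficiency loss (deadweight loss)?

Competitive equilibrium: 41.5 − 6.5q = 3.2 + 6.6q → q* = 2.9237, p* = 22.4962.
With the tax, the buyer price exceeds the seller price by 24.3: (41.5 − 6.5q) − (3.2 + 6.6q) = 24.3 → q' = 1.0687.
Δq = 2.9237 − 1.0687 = 1.855; the wedge equals the tax, 24.3.
Deadweight loss = ½ × 1.855 × 24.3 = 22.54.

22.54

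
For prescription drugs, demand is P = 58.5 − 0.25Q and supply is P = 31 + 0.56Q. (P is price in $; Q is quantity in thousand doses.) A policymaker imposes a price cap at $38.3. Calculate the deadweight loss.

Competitive equilibrium: 58.5 − 0.25Q = 31 + 0.56Q → Q* = 33.9506, P* = 50.0123.
At the ceiling P = 38.3, quantity supplied = (38.3 − 31)/0.56 = 13.0357.
Willingness to pay at Q' = 13.0357: 58.5 − 0.25·13.0357 = 55.2411.
ΔQ = 33.9506 − 13.0357 = 20.9149; wedge = 55.2411 − 38.3 = 16.9411.
Deadweight loss = ½ × 20.9149 × 16.9411 = $177.16 thousand.

$177.16 thousand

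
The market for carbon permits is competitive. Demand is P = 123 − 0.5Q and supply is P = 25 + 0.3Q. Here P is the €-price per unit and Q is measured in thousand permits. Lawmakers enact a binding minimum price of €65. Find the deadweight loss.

Competitive equilibrium: 123 − 0.5Q = 25 + 0.3Q → Q* = 122.5, P* = 61.75.
At the floor P = 65, quantity demanded = (123 − 65)/0.5 = 116.
Sellers' marginal cost at Q' = 116: 25 + 0.3·116 = 59.8.
ΔQ = 122.5 − 116 = 6.5; wedge = 65 − 59.8 = 5.2.
The triangle = ½ × 6.5 × 5.2 = €16.90 thousand.

€16.90 thousand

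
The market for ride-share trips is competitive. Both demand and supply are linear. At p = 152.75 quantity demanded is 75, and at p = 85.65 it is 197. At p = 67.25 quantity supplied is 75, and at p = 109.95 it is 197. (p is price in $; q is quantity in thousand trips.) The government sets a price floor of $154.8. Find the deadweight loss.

$4386.18 thousand

Demand slope = (85.65 − 152.75)/(197 − 75) = −0.55, so p = 194 − 0.55q.
Supply slope = (109.95 − 67.25)/(197 − 75) = 0.35, so p = 41 + 0.35q.
Competitive equilibrium: 194 − 0.55q = 41 + 0.35q → q* = 170, p* = 100.5.
At the floor p = 154.8, quantity demanded = (194 − 154.8)/0.55 = 71.27273.
Sellers' marginal cost at q' = 71.27273: 41 + 0.35·71.27273 = 65.94546.
Δq = 170 − 71.27273 = 98.72727; wedge = 154.8 − 65.94546 = 88.85454.
The triangle = ½ × 98.72727 × 88.85454 = $4386.18 thousand.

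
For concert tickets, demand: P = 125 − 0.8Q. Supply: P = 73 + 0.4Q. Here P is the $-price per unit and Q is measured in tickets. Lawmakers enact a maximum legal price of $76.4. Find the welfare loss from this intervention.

Competitive equilibrium: 125 − 0.8Q = 73 + 0.4Q → Q* = 43.3333, P* = 90.3333.
At the ceiling P = 76.4, quantity supplied = (76.4 − 73)/0.4 = 8.5.
Willingness to pay at Q' = 8.5: 125 − 0.8·8.5 = 118.2.
ΔQ = 43.3333 − 8.5 = 34.8333; wedge = 118.2 − 76.4 = 41.8.
DWL = ½ × 34.8333 × 41.8 = $728.02.

$728.02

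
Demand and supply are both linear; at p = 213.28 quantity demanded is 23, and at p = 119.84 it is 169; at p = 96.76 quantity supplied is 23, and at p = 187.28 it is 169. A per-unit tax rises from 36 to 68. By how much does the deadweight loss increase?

1320.63

Demand slope = (119.84 − 213.28)/(169 − 23) = −0.64, so p = 228 − 0.64q.
Supply slope = (187.28 − 96.76)/(169 − 23) = 0.62, so p = 82.5 + 0.62q.
Competitive equilibrium: 228 − 0.64q = 82.5 + 0.62q → q* = 115.4762, p* = 154.0952.
For a per-unit tax t: Δq = t/1.26, so DWL = ½·t·(t/1.26) = t²/2.52.
At t = 36: DWL = 514.2857. At t = 68: DWL = 1834.9206.
Increase = 1834.9206 − 514.2857 = 1320.63.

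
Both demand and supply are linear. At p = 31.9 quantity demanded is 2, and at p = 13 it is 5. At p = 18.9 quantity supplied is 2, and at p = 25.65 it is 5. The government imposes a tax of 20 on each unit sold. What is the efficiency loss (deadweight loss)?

23.39

Demand slope = (13 − 31.9)/(5 − 2) = −6.3, so p = 44.5 − 6.3q.
Supply slope = (25.65 − 18.9)/(5 − 2) = 2.25, so p = 14.4 + 2.25q.
Competitive equilibrium: 44.5 − 6.3q = 14.4 + 2.25q → q* = 3.5205, p* = 22.3211.
With the tax, the buyer price exceeds the seller price by 20: (44.5 − 6.3q) − (14.4 + 2.25q) = 20 → q' = 1.1813.
Δq = 3.5205 − 1.1813 = 2.3392; the wedge equals the tax, 20.
Deadweight loss = ½ × 2.3392 × 20 = 23.39.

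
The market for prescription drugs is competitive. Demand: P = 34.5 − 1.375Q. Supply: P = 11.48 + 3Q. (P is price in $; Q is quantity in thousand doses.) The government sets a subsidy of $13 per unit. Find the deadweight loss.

$19.31 thousand

Competitive equilibrium: 34.5 − 1.375Q = 11.48 + 3Q → Q* = 5.2617, P* = 27.2651.
The subsidy lowers effective supply by 13: P = 3Q − 1.52.
New quantity: 34.5 − 1.375Q = 3Q − 1.52 → Q' = 8.2331.
Overproduction ΔQ = 8.2331 − 5.2617 = 2.9714; wedge = subsidy = 13.
Deadweight loss = ½ × 2.9714 × 13 = $19.31 thousand.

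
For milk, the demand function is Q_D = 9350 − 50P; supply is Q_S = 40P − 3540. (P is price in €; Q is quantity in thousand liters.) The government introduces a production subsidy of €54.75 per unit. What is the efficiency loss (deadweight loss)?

€33306.25 thousand

In inverse form: demand P = 187 − 0.02Q, supply P = 88.5 + 0.025Q.
Competitive equilibrium: 187 − 0.02Q = 88.5 + 0.025Q → Q* = 2188.8889, P* = 143.2222.
The subsidy lowers effective supply by 54.75: P = 33.75 + 0.025Q.
New quantity: 187 − 0.02Q = 33.75 + 0.025Q → Q' = 3405.5556.
Overproduction ΔQ = 3405.5556 − 2188.8889 = 1216.6667; wedge = subsidy = 54.75.
Deadweight loss = ½ × 1216.6667 × 54.75 = €33306.25 thousand.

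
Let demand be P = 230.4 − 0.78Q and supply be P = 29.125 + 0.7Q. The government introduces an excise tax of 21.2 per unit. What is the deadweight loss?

Competitive equilibrium: 230.4 − 0.78Q = 29.125 + 0.7Q → Q* = 135.9966, P* = 124.3226.
With the tax, the buyer price exceeds the seller price by 21.2: (230.4 − 0.78Q) − (29.125 + 0.7Q) = 21.2 → Q' = 121.6723.
ΔQ = 135.9966 − 121.6723 = 14.3243; the wedge equals the tax, 21.2.
The triangle = ½ × 14.3243 × 21.2 = 151.84.

151.84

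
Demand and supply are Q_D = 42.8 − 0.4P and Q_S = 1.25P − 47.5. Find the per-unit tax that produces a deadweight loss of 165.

33

In inverse form: demand P = 107 − 2.5Q, supply P = 38 + 0.8Q.
Competitive equilibrium: 107 − 2.5Q = 38 + 0.8Q → Q* = 20.9091, P* = 54.7273.
A tax t gives ΔQ = t/3.3 and wedge t, so DWL = t²/6.6.
t²/6.6 = 165 → t² = 1089 → t = 33.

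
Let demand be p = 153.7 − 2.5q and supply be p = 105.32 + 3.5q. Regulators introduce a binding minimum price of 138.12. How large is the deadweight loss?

Competitive equilibrium: 153.7 − 2.5q = 105.32 + 3.5q → q* = 8.0633, p* = 133.5417.
At the floor p = 138.12, quantity demanded = (153.7 − 138.12)/2.5 = 6.232.
Sellers' marginal cost at q' = 6.232: 105.32 + 3.5·6.232 = 127.132.
Δq = 8.0633 − 6.232 = 1.8313; wedge = 138.12 − 127.132 = 10.988.
DWL = ½ × 1.8313 × 10.988 = 10.06.

10.06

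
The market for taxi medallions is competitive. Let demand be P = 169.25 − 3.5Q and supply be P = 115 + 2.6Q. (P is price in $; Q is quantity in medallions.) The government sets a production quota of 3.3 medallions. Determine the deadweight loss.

Competitive equilibrium: 169.25 − 3.5Q = 115 + 2.6Q → Q* = 8.8934, P* = 138.123.
At Q = 3.3: demand price = 169.25 − 3.5·3.3 = 157.7; supply price = 115 + 2.6·3.3 = 123.58.
ΔQ = 8.8934 − 3.3 = 5.5934; wedge = 157.7 − 123.58 = 34.12.
The triangle = ½ × 5.5934 × 34.12 = $95.42.

$95.42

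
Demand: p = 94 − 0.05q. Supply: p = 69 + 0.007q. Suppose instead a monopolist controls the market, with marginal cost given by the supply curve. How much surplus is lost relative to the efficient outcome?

1197.15

Competitive equilibrium: 94 − 0.05q = 69 + 0.007q → q* = 438.5965, p* = 72.0702.
Marginal revenue: MR = 94 − 0.1q. Set MR = MC: 94 − 0.1q = 69 + 0.007q → q_m = 233.6449.
Price p_m = 94 − 0.05·233.6449 = 82.3178; MC(q_m) = 69 + 0.007·233.6449 = 70.6355.
Competitive q* = 438.5965, so Δq = 204.9516; wedge = 82.3178 − 70.6355 = 11.6823.
The triangle = ½ × 204.9516 × 11.6823 = 1197.15.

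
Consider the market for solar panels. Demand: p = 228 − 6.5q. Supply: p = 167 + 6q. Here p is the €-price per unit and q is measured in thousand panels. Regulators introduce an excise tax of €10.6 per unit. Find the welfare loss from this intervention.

Competitive equilibrium: 228 − 6.5q = 167 + 6q → q* = 4.88, p* = 196.28.
With the tax, the buyer price exceeds the seller price by 10.6: (228 − 6.5q) − (167 + 6q) = 10.6 → q' = 4.032.
Δq = 4.88 − 4.032 = 0.848; the wedge equals the tax, 10.6.
The triangle = ½ × 0.848 × 10.6 = €4.49 thousand.

€4.49 thousand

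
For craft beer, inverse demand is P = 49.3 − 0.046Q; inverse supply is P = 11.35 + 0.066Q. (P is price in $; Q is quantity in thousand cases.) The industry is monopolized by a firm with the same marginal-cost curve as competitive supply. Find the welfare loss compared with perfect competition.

Competitive equilibrium: 49.3 − 0.046Q = 11.35 + 0.066Q → Q* = 338.8393, P* = 33.7134.
Marginal revenue: MR = 49.3 − 0.092Q. Set MR = MC: 49.3 − 0.092Q = 11.35 + 0.066Q → Q_m = 240.1899.
Price P_m = 49.3 − 0.046·240.1899 = 38.2513; MC(Q_m) = 11.35 + 0.066·240.1899 = 27.2025.
Competitive Q* = 338.8393, so ΔQ = 98.6494; wedge = 38.2513 − 27.2025 = 11.0488.
DWL = ½ × 98.6494 × 11.0488 = $544.98 thousand.

$544.98 thousand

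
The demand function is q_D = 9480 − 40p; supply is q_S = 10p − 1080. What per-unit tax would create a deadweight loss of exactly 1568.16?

In inverse form: demand p = 237 − 0.025q, supply p = 108 + 0.1q.
Competitive equilibrium: 237 − 0.025q = 108 + 0.1q → q* = 1032, p* = 211.2.
A tax t gives Δq = t/0.125 and wedge t, so DWL = t²/0.25.
t²/0.25 = 1568.16 → t² = 392.04 → t = 19.8.

19.8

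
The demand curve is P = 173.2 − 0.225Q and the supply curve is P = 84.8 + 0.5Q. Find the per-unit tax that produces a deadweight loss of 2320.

Competitive equilibrium: 173.2 − 0.225Q = 84.8 + 0.5Q → Q* = 121.931, P* = 145.7655.
A tax t gives ΔQ = t/0.725 and wedge t, so DWL = t²/1.45.
t²/1.45 = 2320 → t² = 3364 → t = 58.

58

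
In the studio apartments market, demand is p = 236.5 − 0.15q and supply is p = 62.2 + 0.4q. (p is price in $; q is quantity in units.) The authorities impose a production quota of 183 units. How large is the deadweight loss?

$4931.20

Competitive equilibrium: 236.5 − 0.15q = 62.2 + 0.4q → q* = 316.9091, p* = 188.9636.
At q = 183: demand price = 236.5 − 0.15·183 = 209.05; supply price = 62.2 + 0.4·183 = 135.4.
Δq = 316.9091 − 183 = 133.9091; wedge = 209.05 − 135.4 = 73.65.
Welfare loss = ½ × 133.9091 × 73.65 = $4931.20.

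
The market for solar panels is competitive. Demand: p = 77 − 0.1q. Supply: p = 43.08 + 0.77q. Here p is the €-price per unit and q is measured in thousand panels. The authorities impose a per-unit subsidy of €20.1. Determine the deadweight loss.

€232.19 thousand

Competitive equilibrium: 77 − 0.1q = 43.08 + 0.77q → q* = 38.9885, p* = 73.1011.
The subsidy lowers effective supply by 20.1: p = 22.98 + 0.77q.
New quantity: 77 − 0.1q = 22.98 + 0.77q → q' = 62.092.
Overproduction Δq = 62.092 − 38.9885 = 23.1035; wedge = subsidy = 20.1.
DWL = ½ × 23.1035 × 20.1 = €232.19 thousand.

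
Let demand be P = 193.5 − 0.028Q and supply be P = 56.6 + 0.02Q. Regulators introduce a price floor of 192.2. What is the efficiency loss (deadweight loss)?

188920.77

Competitive equilibrium: 193.5 − 0.028Q = 56.6 + 0.02Q → Q* = 2852.08333, P* = 113.64167.
At the floor P = 192.2, quantity demanded = (193.5 − 192.2)/0.028 = 46.42857.
Sellers' marginal cost at Q' = 46.42857: 56.6 + 0.02·46.42857 = 57.52857.
ΔQ = 2852.08333 − 46.42857 = 2805.65476; wedge = 192.2 − 57.52857 = 134.67143.
Deadweight loss = ½ × 2805.65476 × 134.67143 = 188920.77.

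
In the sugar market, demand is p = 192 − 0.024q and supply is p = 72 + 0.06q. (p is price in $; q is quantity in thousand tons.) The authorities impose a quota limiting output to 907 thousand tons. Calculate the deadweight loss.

$11425.54 thousand

Competitive equilibrium: 192 − 0.024q = 72 + 0.06q → q* = 1428.5714, p* = 157.7143.
At q = 907: demand price = 192 − 0.024·907 = 170.232; supply price = 72 + 0.06·907 = 126.42.
Δq = 1428.5714 − 907 = 521.5714; wedge = 170.232 − 126.42 = 43.812.
DWL = ½ × 521.5714 × 43.812 = $11425.54 thousand.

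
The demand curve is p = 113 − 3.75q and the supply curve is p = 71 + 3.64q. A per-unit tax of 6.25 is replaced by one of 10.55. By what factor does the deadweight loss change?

Competitive equilibrium: 113 − 3.75q = 71 + 3.64q → q* = 5.6834, p* = 91.6874.
For a per-unit tax t: Δq = t/7.39, so DWL = ½·t·(t/7.39) = t²/14.78.
At t = 6.25: DWL = 2.643. At t = 10.55: DWL = 7.531.
Ratio = (10.55/6.25)² = 2.849.

2.849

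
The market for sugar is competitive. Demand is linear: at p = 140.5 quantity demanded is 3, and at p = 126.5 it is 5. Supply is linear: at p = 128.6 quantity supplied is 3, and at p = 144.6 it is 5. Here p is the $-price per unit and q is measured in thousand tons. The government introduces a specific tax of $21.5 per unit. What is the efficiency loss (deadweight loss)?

Demand slope = (126.5 − 140.5)/(5 − 3) = −7, so p = 161.5 − 7q.
Supply slope = (144.6 − 128.6)/(5 − 3) = 8, so p = 104.6 + 8q.
Competitive equilibrium: 161.5 − 7q = 104.6 + 8q → q* = 3.7933, p* = 134.9467.
With the tax, the buyer price exceeds the seller price by 21.5: (161.5 − 7q) − (104.6 + 8q) = 21.5 → q' = 2.36.
Δq = 3.7933 − 2.36 = 1.4333; the wedge equals the tax, 21.5.
DWL = ½ × 1.4333 × 21.5 = $15.41 thousand.

$15.41 thousand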